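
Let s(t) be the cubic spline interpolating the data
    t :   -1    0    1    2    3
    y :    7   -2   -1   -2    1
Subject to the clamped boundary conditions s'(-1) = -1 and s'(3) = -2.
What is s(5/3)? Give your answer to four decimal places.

Write M_i for s''(x_i). With h_i = 1, 1, 1, 1 and divided differences Δ_i = -9, 1, -1, 3, the continuity of s' gives the tridiagonal system
  1·M_0 + 4·M_1 + 1·M_2 = 6(Δ_1 - Δ_0) = 60
  1·M_1 + 4·M_2 + 1·M_3 = 6(Δ_2 - Δ_1) = -12
  1·M_2 + 4·M_3 + 1·M_4 = 6(Δ_3 - Δ_2) = 24
Clamped end conditions give two more equations: 2h_0·M_0 + h_0·M_1 = 6(Δ_0 - s'(-1)) = -48 and h_3·M_3 + 2h_3·M_4 = 6(s'(3) - Δ_3) = -30.
Solving: M_0 = -1063/28, M_1 = 391/14, M_2 = -55/4, M_3 = 211/14, M_4 = -631/28.
On [1, 2], s(t) = -1 + 15/14·(t - 1) - 55/8·(t - 1)² + 269/56·(t - 1)³.
With (t - 1) = 2/3: s(5/3) = -725/378.

-1.9180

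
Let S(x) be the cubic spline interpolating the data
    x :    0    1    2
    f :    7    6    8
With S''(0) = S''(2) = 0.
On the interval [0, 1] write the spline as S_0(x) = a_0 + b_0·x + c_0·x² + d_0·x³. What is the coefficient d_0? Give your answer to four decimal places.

0.7500

Let m_i = S''(x_i). Step sizes h_i = 1, 1; slopes of the chords Δ_i = (y_(i+1) - y_i)/h_i = -1, 2.
  1·m_0 + 4·m_1 + 1·m_2 = 6(Δ_1 - Δ_0) = 18
Natural end conditions: m_0 = m_2 = 0.
Solving: m_0 = 0, m_1 = 9/2, m_2 = 0.
On [0, 1], with S_0(x) = a_0 + b_0·x + c_0·x² + d_0·x³: c_0 = m_0/2 = 0, d_0 = (m_1 - m_0)/(6h_0) = 3/4, b_0 = Δ_0 - h_0(2m_0 + m_1)/6 = -7/4.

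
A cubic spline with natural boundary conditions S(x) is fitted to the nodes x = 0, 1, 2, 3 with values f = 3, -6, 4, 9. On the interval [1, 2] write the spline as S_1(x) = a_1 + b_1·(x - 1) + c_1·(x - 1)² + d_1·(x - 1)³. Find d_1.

-8

Write M_i for S''(x_i). With h_i = 1, 1, 1 and divided differences Δ_i = -9, 10, 5, the continuity of S' gives the tridiagonal system
  1·M_0 + 4·M_1 + 1·M_2 = 6(Δ_1 - Δ_0) = 114
  1·M_1 + 4·M_2 + 1·M_3 = 6(Δ_2 - Δ_1) = -30
Natural end conditions: M_0 = M_3 = 0.
Hence M_0 = 0, M_1 = 162/5, M_2 = -78/5, M_3 = 0.
On [1, 2], with S_1(x) = a_1 + b_1·(x - 1) + c_1·(x - 1)² + d_1·(x - 1)³: c_1 = M_1/2 = 81/5, d_1 = (M_2 - M_1)/(6h_1) = -8, b_1 = Δ_1 - h_1(2M_1 + M_2)/6 = 9/5.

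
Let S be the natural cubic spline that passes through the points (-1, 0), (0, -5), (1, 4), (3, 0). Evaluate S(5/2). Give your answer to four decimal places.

3.3641

Let M_i = S''(x_i). Step sizes h_i = 1, 1, 2; slopes of the chords Δ_i = (y_(i+1) - y_i)/h_i = -5, 9, -2.
  1·M_0 + 4·M_1 + 1·M_2 = 6(Δ_1 - Δ_0) = 84
  1·M_1 + 6·M_2 + 2·M_3 = 6(Δ_2 - Δ_1) = -66
Natural end conditions: M_0 = M_3 = 0.
Solving the tridiagonal system: M_0 = 0, M_1 = 570/23, M_2 = -348/23, M_3 = 0.
On [1, 3], S(x) = 4 + 186/23·(x - 1) - 174/23·(x - 1)² + 29/23·(x - 1)³.
With (x - 1) = 3/2: S(5/2) = 619/184.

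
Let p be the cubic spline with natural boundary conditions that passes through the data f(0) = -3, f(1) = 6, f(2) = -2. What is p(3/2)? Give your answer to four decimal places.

3.5938

Put σ_i = p'' at the i-th knot. Here h = (1, 1) and Δ = (9, -8), so the interior equations h_(i-1)·σ_(i-1) + 2(h_(i-1)+h_i)·σ_i + h_i·σ_(i+1) = 6(Δ_i − Δ_(i-1)) read
  1·σ_0 + 4·σ_1 + 1·σ_2 = 6(Δ_1 - Δ_0) = -102
Natural end conditions: σ_0 = σ_2 = 0.
Forward elimination and back-substitution give σ_0 = 0, σ_1 = -51/2, σ_2 = 0.
On [1, 2], p(x) = 6 + 1/2·(x - 1) - 51/4·(x - 1)² + 17/4·(x - 1)³.
With (x - 1) = 1/2: p(3/2) = 115/32.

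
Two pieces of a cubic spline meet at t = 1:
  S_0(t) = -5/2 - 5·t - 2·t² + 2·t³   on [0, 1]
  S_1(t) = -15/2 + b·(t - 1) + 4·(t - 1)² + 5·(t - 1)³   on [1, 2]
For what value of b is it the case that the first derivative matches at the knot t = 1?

-3

S_0'(t) = -5 - 4·t + 6·t², so S_0'(1) = -3. On the right, S_1'(1) = b, so b = -3.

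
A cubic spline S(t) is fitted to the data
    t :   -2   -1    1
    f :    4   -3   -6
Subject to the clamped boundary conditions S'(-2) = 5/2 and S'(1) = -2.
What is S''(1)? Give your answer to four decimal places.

With M_i denoting the second derivative at x_i, h_i = 1, 2, and Δ_i = (y_(i+1) − y_i)/h_i = -7, -3/2:
  1·M_0 + 6·M_1 + 2·M_2 = 6(Δ_1 - Δ_0) = 33
Clamped end conditions give two more equations: 2h_0·M_0 + h_0·M_1 = 6(Δ_0 - S'(-2)) = -57 and h_1·M_1 + 2h_1·M_2 = 6(S'(1) - Δ_1) = -3.
Forward elimination and back-substitution give M_0 = -71/2, M_1 = 14, M_2 = -31/4.

-7.7500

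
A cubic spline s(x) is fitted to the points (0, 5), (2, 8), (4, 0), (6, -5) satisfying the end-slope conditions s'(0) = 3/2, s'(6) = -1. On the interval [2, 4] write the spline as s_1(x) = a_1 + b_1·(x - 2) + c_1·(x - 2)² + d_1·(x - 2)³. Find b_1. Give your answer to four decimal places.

-1.1667

Write M_i for s''(x_i). With h_i = 2, 2, 2 and divided differences Δ_i = 3/2, -4, -5/2, the continuity of s' gives the tridiagonal system
  2·M_0 + 8·M_1 + 2·M_2 = 6(Δ_1 - Δ_0) = -33
  2·M_1 + 8·M_2 + 2·M_3 = 6(Δ_2 - Δ_1) = 9
Clamped end conditions give two more equations: 2h_0·M_0 + h_0·M_1 = 6(Δ_0 - s'(0)) = 0 and h_2·M_2 + 2h_2·M_3 = 6(s'(6) - Δ_2) = 9.
Hence M_0 = 8/3, M_1 = -16/3, M_2 = 13/6, M_3 = 7/6.
On [2, 4], with s_1(x) = a_1 + b_1·(x - 2) + c_1·(x - 2)² + d_1·(x - 2)³: c_1 = M_1/2 = -8/3, d_1 = (M_2 - M_1)/(6h_1) = 5/8, b_1 = Δ_1 - h_1(2M_1 + M_2)/6 = -7/6.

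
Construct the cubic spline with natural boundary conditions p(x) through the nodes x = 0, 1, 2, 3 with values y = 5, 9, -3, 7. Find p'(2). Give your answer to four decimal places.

With m_i denoting the second derivative at x_i, h_i = 1, 1, 1, and Δ_i = (y_(i+1) − y_i)/h_i = 4, -12, 10:
  1·m_0 + 4·m_1 + 1·m_2 = 6(Δ_1 - Δ_0) = -96
  1·m_1 + 4·m_2 + 1·m_3 = 6(Δ_2 - Δ_1) = 132
Natural end conditions: m_0 = m_3 = 0.
Hence m_0 = 0, m_1 = -172/5, m_2 = 208/5, m_3 = 0.
On [2, 3], p'(x) = b_2 + 2c_2·(x - 2) + 3d_2·(x - 2)² with b_2 = Δ_2 - h_2(2m_2 + m_3)/6 = -58/15, c_2 = m_2/2 = 104/5, d_2 = (m_3 - m_2)/(6h_2) = -104/15. So p'(2) = -58/15.

-3.8667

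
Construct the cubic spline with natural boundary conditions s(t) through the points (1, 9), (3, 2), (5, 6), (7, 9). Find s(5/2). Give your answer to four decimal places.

2.7656

Write M_i for s''(x_i). With h_i = 2, 2, 2 and divided differences Δ_i = -7/2, 2, 3/2, the continuity of s' gives the tridiagonal system
  2·M_0 + 8·M_1 + 2·M_2 = 6(Δ_1 - Δ_0) = 33
  2·M_1 + 8·M_2 + 2·M_3 = 6(Δ_2 - Δ_1) = -3
Natural end conditions: M_0 = M_3 = 0.
Solving the tridiagonal system: M_0 = 0, M_1 = 9/2, M_2 = -3/2, M_3 = 0.
On [1, 3], s(t) = 9 - 5·(t - 1) + 0·(t - 1)² + 3/8·(t - 1)³.
With (t - 1) = 3/2: s(5/2) = 177/64.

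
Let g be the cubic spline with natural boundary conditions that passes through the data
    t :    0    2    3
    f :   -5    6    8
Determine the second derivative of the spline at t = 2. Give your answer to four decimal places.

-3.5000

Write σ_i for g''(x_i). With h_i = 2, 1 and divided differences Δ_i = 11/2, 2, the continuity of g' gives the tridiagonal system
  2·σ_0 + 6·σ_1 + 1·σ_2 = 6(Δ_1 - Δ_0) = -21
Natural end conditions: σ_0 = σ_2 = 0.
Solving the tridiagonal system: σ_0 = 0, σ_1 = -7/2, σ_2 = 0.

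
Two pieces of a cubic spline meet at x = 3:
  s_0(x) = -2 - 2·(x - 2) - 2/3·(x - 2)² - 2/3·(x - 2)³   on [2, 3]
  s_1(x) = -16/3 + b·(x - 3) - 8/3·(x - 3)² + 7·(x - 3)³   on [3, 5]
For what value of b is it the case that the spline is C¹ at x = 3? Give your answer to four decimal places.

s_0'(x) = -2 - 4/3·(x - 2) - 2·(x - 2)², so s_0'(3) = -16/3. On the right, s_1'(3) = b, so b = -16/3.

-5.3333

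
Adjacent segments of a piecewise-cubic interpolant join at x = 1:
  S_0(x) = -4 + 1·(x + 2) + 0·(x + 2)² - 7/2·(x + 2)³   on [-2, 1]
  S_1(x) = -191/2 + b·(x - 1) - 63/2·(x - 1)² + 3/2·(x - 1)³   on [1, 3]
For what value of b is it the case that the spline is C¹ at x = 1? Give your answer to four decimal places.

S_0'(x) = 1 + 0·(x + 2) - 21/2·(x + 2)², so S_0'(1) = -187/2. On the right, S_1'(1) = b, so b = -187/2.

-93.5000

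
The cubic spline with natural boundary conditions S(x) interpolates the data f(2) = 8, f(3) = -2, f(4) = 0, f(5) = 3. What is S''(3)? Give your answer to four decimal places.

Let m_i = S''(x_i). Step sizes h_i = 1, 1, 1; slopes of the chords Δ_i = (y_(i+1) - y_i)/h_i = -10, 2, 3.
  1·m_0 + 4·m_1 + 1·m_2 = 6(Δ_1 - Δ_0) = 72
  1·m_1 + 4·m_2 + 1·m_3 = 6(Δ_2 - Δ_1) = 6
Natural end conditions: m_0 = m_3 = 0.
Solving: m_0 = 0, m_1 = 94/5, m_2 = -16/5, m_3 = 0.

18.8000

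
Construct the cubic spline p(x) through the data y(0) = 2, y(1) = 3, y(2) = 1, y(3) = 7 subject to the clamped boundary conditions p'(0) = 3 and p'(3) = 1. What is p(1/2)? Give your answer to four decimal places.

3.1667

With σ_i denoting the second derivative at x_i, h_i = 1, 1, 1, and Δ_i = (y_(i+1) − y_i)/h_i = 1, -2, 6:
  1·σ_0 + 4·σ_1 + 1·σ_2 = 6(Δ_1 - Δ_0) = -18
  1·σ_1 + 4·σ_2 + 1·σ_3 = 6(Δ_2 - Δ_1) = 48
Clamped end conditions give two more equations: 2h_0·σ_0 + h_0·σ_1 = 6(Δ_0 - p'(0)) = -12 and h_2·σ_2 + 2h_2·σ_3 = 6(p'(3) - Δ_2) = -30.
Solving the tridiagonal system: σ_0 = -4/3, σ_1 = -28/3, σ_2 = 62/3, σ_3 = -76/3.
On [0, 1], p(x) = 2 + 3·x - 2/3·x² - 4/3·x³.
With x = 1/2: p(1/2) = 19/6.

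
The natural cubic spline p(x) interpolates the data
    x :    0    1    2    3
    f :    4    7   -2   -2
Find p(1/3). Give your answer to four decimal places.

Write σ_i for p''(x_i). With h_i = 1, 1, 1 and divided differences Δ_i = 3, -9, 0, the continuity of p' gives the tridiagonal system
  1·σ_0 + 4·σ_1 + 1·σ_2 = 6(Δ_1 - Δ_0) = -72
  1·σ_1 + 4·σ_2 + 1·σ_3 = 6(Δ_2 - Δ_1) = 54
Natural end conditions: σ_0 = σ_3 = 0.
Hence σ_0 = 0, σ_1 = -114/5, σ_2 = 96/5, σ_3 = 0.
On [0, 1], p(x) = 4 + 34/5·x + 0·x² - 19/5·x³.
With x = 1/3: p(1/3) = 827/135.

6.1259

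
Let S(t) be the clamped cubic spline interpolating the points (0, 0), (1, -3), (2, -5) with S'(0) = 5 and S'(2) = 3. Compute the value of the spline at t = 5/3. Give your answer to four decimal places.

-5.3519

Write m_i for S''(x_i). With h_i = 1, 1 and divided differences Δ_i = -3, -2, the continuity of S' gives the tridiagonal system
  1·m_0 + 4·m_1 + 1·m_2 = 6(Δ_1 - Δ_0) = 6
Clamped end conditions give two more equations: 2h_0·m_0 + h_0·m_1 = 6(Δ_0 - S'(0)) = -48 and h_1·m_1 + 2h_1·m_2 = 6(S'(2) - Δ_1) = 30.
Hence m_0 = -53/2, m_1 = 5, m_2 = 25/2.
On [1, 2], S(t) = -3 - 23/4·(t - 1) + 5/2·(t - 1)² + 5/4·(t - 1)³.
With (t - 1) = 2/3: S(5/3) = -289/54.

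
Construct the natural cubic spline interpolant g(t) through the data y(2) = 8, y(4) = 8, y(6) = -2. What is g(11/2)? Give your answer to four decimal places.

Write m_i for g''(x_i). With h_i = 2, 2 and divided differences Δ_i = 0, -5, the continuity of g' gives the tridiagonal system
  2·m_0 + 8·m_1 + 2·m_2 = 6(Δ_1 - Δ_0) = -30
Natural end conditions: m_0 = m_2 = 0.
Solving the tridiagonal system: m_0 = 0, m_1 = -15/4, m_2 = 0.
On [4, 6], g(t) = 8 - 5/2·(t - 4) - 15/8·(t - 4)² + 5/16·(t - 4)³.
With (t - 4) = 3/2: g(11/2) = 139/128.

1.0859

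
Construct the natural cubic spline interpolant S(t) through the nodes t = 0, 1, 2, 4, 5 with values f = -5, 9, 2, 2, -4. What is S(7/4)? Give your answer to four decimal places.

4.2249

Put m_i = S'' at the i-th knot. Here h = (1, 1, 2, 1) and Δ = (14, -7, 0, -6), so the interior equations h_(i-1)·m_(i-1) + 2(h_(i-1)+h_i)·m_i + h_i·m_(i+1) = 6(Δ_i − Δ_(i-1)) read
  1·m_0 + 4·m_1 + 1·m_2 = 6(Δ_1 - Δ_0) = -126
  1·m_1 + 6·m_2 + 2·m_3 = 6(Δ_2 - Δ_1) = 42
  2·m_2 + 6·m_3 + 1·m_4 = 6(Δ_3 - Δ_2) = -36
Natural end conditions: m_0 = m_4 = 0.
Forward elimination and back-substitution give m_0 = 0, m_1 = -2178/61, m_2 = 1026/61, m_3 = -708/61, m_4 = 0.
On [1, 2], S(t) = 9 + 128/61·(t - 1) - 1089/61·(t - 1)² + 534/61·(t - 1)³.
With (t - 1) = 3/4: S(7/4) = 8247/1952.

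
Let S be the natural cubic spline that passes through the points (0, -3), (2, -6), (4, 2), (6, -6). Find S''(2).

6

Put σ_i = S'' at the i-th knot. Here h = (2, 2, 2) and Δ = (-3/2, 4, -4), so the interior equations h_(i-1)·σ_(i-1) + 2(h_(i-1)+h_i)·σ_i + h_i·σ_(i+1) = 6(Δ_i − Δ_(i-1)) read
  2·σ_0 + 8·σ_1 + 2·σ_2 = 6(Δ_1 - Δ_0) = 33
  2·σ_1 + 8·σ_2 + 2·σ_3 = 6(Δ_2 - Δ_1) = -48
Natural end conditions: σ_0 = σ_3 = 0.
Hence σ_0 = 0, σ_1 = 6, σ_2 = -15/2, σ_3 = 0.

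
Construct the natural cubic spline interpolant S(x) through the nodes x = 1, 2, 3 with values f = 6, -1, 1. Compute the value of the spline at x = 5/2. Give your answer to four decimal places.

-0.8438

Let m_i = S''(x_i). Step sizes h_i = 1, 1; slopes of the chords Δ_i = (y_(i+1) - y_i)/h_i = -7, 2.
  1·m_0 + 4·m_1 + 1·m_2 = 6(Δ_1 - Δ_0) = 54
Natural end conditions: m_0 = m_2 = 0.
Solving the tridiagonal system: m_0 = 0, m_1 = 27/2, m_2 = 0.
On [2, 3], S(x) = -1 - 5/2·(x - 2) + 27/4·(x - 2)² - 9/4·(x - 2)³.
With (x - 2) = 1/2: S(5/2) = -27/32.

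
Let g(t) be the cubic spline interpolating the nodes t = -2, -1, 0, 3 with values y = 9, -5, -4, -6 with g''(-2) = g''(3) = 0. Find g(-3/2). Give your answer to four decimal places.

With M_i denoting the second derivative at x_i, h_i = 1, 1, 3, and Δ_i = (y_(i+1) − y_i)/h_i = -14, 1, -2/3:
  1·M_0 + 4·M_1 + 1·M_2 = 6(Δ_1 - Δ_0) = 90
  1·M_1 + 8·M_2 + 3·M_3 = 6(Δ_2 - Δ_1) = -10
Natural end conditions: M_0 = M_3 = 0.
Hence M_0 = 0, M_1 = 730/31, M_2 = -130/31, M_3 = 0.
On [-2, -1], g(t) = 9 - 1667/93·(t + 2) + 0·(t + 2)² + 365/93·(t + 2)³.
With (t + 2) = 1/2: g(-3/2) = 131/248.

0.5282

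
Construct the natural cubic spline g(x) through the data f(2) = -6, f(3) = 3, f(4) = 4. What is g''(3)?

Put M_i = g'' at the i-th knot. Here h = (1, 1) and Δ = (9, 1), so the interior equations h_(i-1)·M_(i-1) + 2(h_(i-1)+h_i)·M_i + h_i·M_(i+1) = 6(Δ_i − Δ_(i-1)) read
  1·M_0 + 4·M_1 + 1·M_2 = 6(Δ_1 - Δ_0) = -48
Natural end conditions: M_0 = M_2 = 0.
Solving: M_0 = 0, M_1 = -12, M_2 = 0.

-12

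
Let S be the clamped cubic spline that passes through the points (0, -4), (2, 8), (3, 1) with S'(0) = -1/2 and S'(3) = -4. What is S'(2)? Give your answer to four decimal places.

With σ_i denoting the second derivative at x_i, h_i = 2, 1, and Δ_i = (y_(i+1) − y_i)/h_i = 6, -7:
  2·σ_0 + 6·σ_1 + 1·σ_2 = 6(Δ_1 - Δ_0) = -78
Clamped end conditions give two more equations: 2h_0·σ_0 + h_0·σ_1 = 6(Δ_0 - S'(0)) = 39 and h_1·σ_1 + 2h_1·σ_2 = 6(S'(3) - Δ_1) = 18.
Hence σ_0 = 259/12, σ_1 = -71/3, σ_2 = 125/6.
On [2, 3], S'(t) = b_1 + 2c_1·(t - 2) + 3d_1·(t - 2)² with b_1 = Δ_1 - h_1(2σ_1 + σ_2)/6 = -31/12, c_1 = σ_1/2 = -71/6, d_1 = (σ_2 - σ_1)/(6h_1) = 89/12. So S'(2) = -31/12.

-2.5833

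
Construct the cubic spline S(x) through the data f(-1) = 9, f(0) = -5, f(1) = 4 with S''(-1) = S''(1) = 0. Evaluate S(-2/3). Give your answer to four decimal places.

Let M_i = S''(x_i). Step sizes h_i = 1, 1; slopes of the chords Δ_i = (y_(i+1) - y_i)/h_i = -14, 9.
  1·M_0 + 4·M_1 + 1·M_2 = 6(Δ_1 - Δ_0) = 138
Natural end conditions: M_0 = M_2 = 0.
Solving the tridiagonal system: M_0 = 0, M_1 = 69/2, M_2 = 0.
On [-1, 0], S(x) = 9 - 79/4·(x + 1) + 0·(x + 1)² + 23/4·(x + 1)³.
With (x + 1) = 1/3: S(-2/3) = 71/27.

2.6296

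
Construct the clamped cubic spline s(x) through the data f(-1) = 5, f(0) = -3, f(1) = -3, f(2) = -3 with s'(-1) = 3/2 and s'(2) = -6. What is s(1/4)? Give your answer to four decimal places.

-4.1672

Write σ_i for s''(x_i). With h_i = 1, 1, 1 and divided differences Δ_i = -8, 0, 0, the continuity of s' gives the tridiagonal system
  1·σ_0 + 4·σ_1 + 1·σ_2 = 6(Δ_1 - Δ_0) = 48
  1·σ_1 + 4·σ_2 + 1·σ_3 = 6(Δ_2 - Δ_1) = 0
Clamped end conditions give two more equations: 2h_0·σ_0 + h_0·σ_1 = 6(Δ_0 - s'(-1)) = -57 and h_2·σ_2 + 2h_2·σ_3 = 6(s'(2) - Δ_2) = -36.
Solving the tridiagonal system: σ_0 = -198/5, σ_1 = 111/5, σ_2 = -6/5, σ_3 = -87/5.
On [0, 1], s(x) = -3 - 36/5·x + 111/10·x² - 39/10·x³.
With x = 1/4: s(1/4) = -2667/640.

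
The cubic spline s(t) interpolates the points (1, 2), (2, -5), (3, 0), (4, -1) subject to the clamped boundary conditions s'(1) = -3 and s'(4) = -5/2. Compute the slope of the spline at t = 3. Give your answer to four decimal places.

4.0667

Let M_i = s''(x_i). Step sizes h_i = 1, 1, 1; slopes of the chords Δ_i = (y_(i+1) - y_i)/h_i = -7, 5, -1.
  1·M_0 + 4·M_1 + 1·M_2 = 6(Δ_1 - Δ_0) = 72
  1·M_1 + 4·M_2 + 1·M_3 = 6(Δ_2 - Δ_1) = -36
Clamped end conditions give two more equations: 2h_0·M_0 + h_0·M_1 = 6(Δ_0 - s'(1)) = -24 and h_2·M_2 + 2h_2·M_3 = 6(s'(4) - Δ_2) = -9.
Forward elimination and back-substitution give M_0 = -397/15, M_1 = 434/15, M_2 = -259/15, M_3 = 62/15.
On [3, 4], s'(t) = b_2 + 2c_2·(t - 3) + 3d_2·(t - 3)² with b_2 = Δ_2 - h_2(2M_2 + M_3)/6 = 61/15, c_2 = M_2/2 = -259/30, d_2 = (M_3 - M_2)/(6h_2) = 107/30. So s'(3) = 61/15.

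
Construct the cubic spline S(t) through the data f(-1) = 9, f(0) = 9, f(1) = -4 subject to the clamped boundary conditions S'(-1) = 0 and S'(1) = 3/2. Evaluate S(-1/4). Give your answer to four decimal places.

Put m_i = S'' at the i-th knot. Here h = (1, 1) and Δ = (0, -13), so the interior equations h_(i-1)·m_(i-1) + 2(h_(i-1)+h_i)·m_i + h_i·m_(i+1) = 6(Δ_i − Δ_(i-1)) read
  1·m_0 + 4·m_1 + 1·m_2 = 6(Δ_1 - Δ_0) = -78
Clamped end conditions give two more equations: 2h_0·m_0 + h_0·m_1 = 6(Δ_0 - S'(-1)) = 0 and h_1·m_1 + 2h_1·m_2 = 6(S'(1) - Δ_1) = 87.
Forward elimination and back-substitution give m_0 = 81/4, m_1 = -81/2, m_2 = 255/4.
On [-1, 0], S(t) = 9 + 0·(t + 1) + 81/8·(t + 1)² - 81/8·(t + 1)³.
With (t + 1) = 3/4: S(-1/4) = 5337/512.

10.4238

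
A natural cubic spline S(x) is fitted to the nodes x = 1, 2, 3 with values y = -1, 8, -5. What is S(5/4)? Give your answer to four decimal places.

2.5391

With σ_i denoting the second derivative at x_i, h_i = 1, 1, and Δ_i = (y_(i+1) − y_i)/h_i = 9, -13:
  1·σ_0 + 4·σ_1 + 1·σ_2 = 6(Δ_1 - Δ_0) = -132
Natural end conditions: σ_0 = σ_2 = 0.
Solving the tridiagonal system: σ_0 = 0, σ_1 = -33, σ_2 = 0.
On [1, 2], S(x) = -1 + 29/2·(x - 1) + 0·(x - 1)² - 11/2·(x - 1)³.
With (x - 1) = 1/4: S(5/4) = 325/128.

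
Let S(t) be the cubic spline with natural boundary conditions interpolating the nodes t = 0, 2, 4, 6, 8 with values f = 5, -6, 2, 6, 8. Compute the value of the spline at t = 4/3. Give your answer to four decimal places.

Write σ_i for S''(x_i). With h_i = 2, 2, 2, 2 and divided differences Δ_i = -11/2, 4, 2, 1, the continuity of S' gives the tridiagonal system
  2·σ_0 + 8·σ_1 + 2·σ_2 = 6(Δ_1 - Δ_0) = 57
  2·σ_1 + 8·σ_2 + 2·σ_3 = 6(Δ_2 - Δ_1) = -12
  2·σ_2 + 8·σ_3 + 2·σ_4 = 6(Δ_3 - Δ_2) = -6
Natural end conditions: σ_0 = σ_4 = 0.
Solving the tridiagonal system: σ_0 = 0, σ_1 = 897/112, σ_2 = -99/28, σ_3 = 15/112, σ_4 = 0.
On [0, 2], S(t) = 5 - 915/112·t + 0·t² + 299/448·t³.
With t = 4/3: S(4/3) = -3259/756.

-4.3108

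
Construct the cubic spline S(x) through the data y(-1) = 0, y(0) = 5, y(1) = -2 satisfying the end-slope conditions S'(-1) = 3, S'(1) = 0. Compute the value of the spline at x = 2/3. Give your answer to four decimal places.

With m_i denoting the second derivative at x_i, h_i = 1, 1, and Δ_i = (y_(i+1) − y_i)/h_i = 5, -7:
  1·m_0 + 4·m_1 + 1·m_2 = 6(Δ_1 - Δ_0) = -72
Clamped end conditions give two more equations: 2h_0·m_0 + h_0·m_1 = 6(Δ_0 - S'(-1)) = 12 and h_1·m_1 + 2h_1·m_2 = 6(S'(1) - Δ_1) = 42.
Solving: m_0 = 45/2, m_1 = -33, m_2 = 75/2.
On [0, 1], S(x) = 5 - 9/4·x - 33/2·x² + 47/4·x³.
With x = 2/3: S(2/3) = -19/54.

-0.3519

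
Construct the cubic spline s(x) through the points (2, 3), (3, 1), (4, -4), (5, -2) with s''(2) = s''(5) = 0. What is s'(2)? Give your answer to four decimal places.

-0.7333

With σ_i denoting the second derivative at x_i, h_i = 1, 1, 1, and Δ_i = (y_(i+1) − y_i)/h_i = -2, -5, 2:
  1·σ_0 + 4·σ_1 + 1·σ_2 = 6(Δ_1 - Δ_0) = -18
  1·σ_1 + 4·σ_2 + 1·σ_3 = 6(Δ_2 - Δ_1) = 42
Natural end conditions: σ_0 = σ_3 = 0.
Solving: σ_0 = 0, σ_1 = -38/5, σ_2 = 62/5, σ_3 = 0.
On [2, 3], s'(x) = b_0 + 2c_0·(x - 2) + 3d_0·(x - 2)² with b_0 = Δ_0 - h_0(2σ_0 + σ_1)/6 = -11/15, c_0 = σ_0/2 = 0, d_0 = (σ_1 - σ_0)/(6h_0) = -19/15. So s'(2) = -11/15.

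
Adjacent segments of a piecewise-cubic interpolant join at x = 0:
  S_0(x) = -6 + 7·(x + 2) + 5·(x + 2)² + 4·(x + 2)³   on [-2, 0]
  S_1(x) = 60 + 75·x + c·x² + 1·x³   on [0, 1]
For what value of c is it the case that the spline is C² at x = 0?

29

S_0''(x) = 10 + 24·(x + 2), so S_0''(0) = 58. On the right, S_1''(0) = 2c, so c = 29.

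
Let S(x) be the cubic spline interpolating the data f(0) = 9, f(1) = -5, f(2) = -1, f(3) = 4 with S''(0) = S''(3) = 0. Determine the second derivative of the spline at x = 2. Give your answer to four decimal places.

Put m_i = S'' at the i-th knot. Here h = (1, 1, 1) and Δ = (-14, 4, 5), so the interior equations h_(i-1)·m_(i-1) + 2(h_(i-1)+h_i)·m_i + h_i·m_(i+1) = 6(Δ_i − Δ_(i-1)) read
  1·m_0 + 4·m_1 + 1·m_2 = 6(Δ_1 - Δ_0) = 108
  1·m_1 + 4·m_2 + 1·m_3 = 6(Δ_2 - Δ_1) = 6
Natural end conditions: m_0 = m_3 = 0.
Solving: m_0 = 0, m_1 = 142/5, m_2 = -28/5, m_3 = 0.

-5.6000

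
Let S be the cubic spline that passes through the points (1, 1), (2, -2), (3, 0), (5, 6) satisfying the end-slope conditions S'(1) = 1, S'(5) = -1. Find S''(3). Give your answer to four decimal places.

Write M_i for S''(x_i). With h_i = 1, 1, 2 and divided differences Δ_i = -3, 2, 3, the continuity of S' gives the tridiagonal system
  1·M_0 + 4·M_1 + 1·M_2 = 6(Δ_1 - Δ_0) = 30
  1·M_1 + 6·M_2 + 2·M_3 = 6(Δ_2 - Δ_1) = 6
Clamped end conditions give two more equations: 2h_0·M_0 + h_0·M_1 = 6(Δ_0 - S'(1)) = -24 and h_2·M_2 + 2h_2·M_3 = 6(S'(5) - Δ_2) = -24.
Solving the tridiagonal system: M_0 = -196/11, M_1 = 128/11, M_2 = 14/11, M_3 = -73/11.

1.2727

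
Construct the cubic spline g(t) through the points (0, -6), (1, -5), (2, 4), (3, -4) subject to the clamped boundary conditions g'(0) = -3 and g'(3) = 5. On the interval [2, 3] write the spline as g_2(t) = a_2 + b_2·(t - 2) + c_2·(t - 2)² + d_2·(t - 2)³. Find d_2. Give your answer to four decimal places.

With M_i denoting the second derivative at x_i, h_i = 1, 1, 1, and Δ_i = (y_(i+1) − y_i)/h_i = 1, 9, -8:
  1·M_0 + 4·M_1 + 1·M_2 = 6(Δ_1 - Δ_0) = 48
  1·M_1 + 4·M_2 + 1·M_3 = 6(Δ_2 - Δ_1) = -102
Clamped end conditions give two more equations: 2h_0·M_0 + h_0·M_1 = 6(Δ_0 - g'(0)) = 24 and h_2·M_2 + 2h_2·M_3 = 6(g'(3) - Δ_2) = 78.
Solving the tridiagonal system: M_0 = 2/15, M_1 = 356/15, M_2 = -706/15, M_3 = 938/15.
On [2, 3], with g_2(t) = a_2 + b_2·(t - 2) + c_2·(t - 2)² + d_2·(t - 2)³: c_2 = M_2/2 = -353/15, d_2 = (M_3 - M_2)/(6h_2) = 274/15, b_2 = Δ_2 - h_2(2M_2 + M_3)/6 = -41/15.

18.2667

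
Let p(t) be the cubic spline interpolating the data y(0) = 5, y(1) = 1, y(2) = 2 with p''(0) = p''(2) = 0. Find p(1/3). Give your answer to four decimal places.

3.2963

Write M_i for p''(x_i). With h_i = 1, 1 and divided differences Δ_i = -4, 1, the continuity of p' gives the tridiagonal system
  1·M_0 + 4·M_1 + 1·M_2 = 6(Δ_1 - Δ_0) = 30
Natural end conditions: M_0 = M_2 = 0.
Solving the tridiagonal system: M_0 = 0, M_1 = 15/2, M_2 = 0.
On [0, 1], p(t) = 5 - 21/4·t + 0·t² + 5/4·t³.
With t = 1/3: p(1/3) = 89/27.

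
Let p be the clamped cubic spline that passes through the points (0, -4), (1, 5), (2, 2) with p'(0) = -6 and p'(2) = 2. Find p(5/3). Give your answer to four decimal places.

Put σ_i = p'' at the i-th knot. Here h = (1, 1) and Δ = (9, -3), so the interior equations h_(i-1)·σ_(i-1) + 2(h_(i-1)+h_i)·σ_i + h_i·σ_(i+1) = 6(Δ_i − Δ_(i-1)) read
  1·σ_0 + 4·σ_1 + 1·σ_2 = 6(Δ_1 - Δ_0) = -72
Clamped end conditions give two more equations: 2h_0·σ_0 + h_0·σ_1 = 6(Δ_0 - p'(0)) = 90 and h_1·σ_1 + 2h_1·σ_2 = 6(p'(2) - Δ_1) = 30.
Forward elimination and back-substitution give σ_0 = 67, σ_1 = -44, σ_2 = 37.
On [1, 2], p(x) = 5 + 11/2·(x - 1) - 22·(x - 1)² + 27/2·(x - 1)³.
With (x - 1) = 2/3: p(5/3) = 26/9.

2.8889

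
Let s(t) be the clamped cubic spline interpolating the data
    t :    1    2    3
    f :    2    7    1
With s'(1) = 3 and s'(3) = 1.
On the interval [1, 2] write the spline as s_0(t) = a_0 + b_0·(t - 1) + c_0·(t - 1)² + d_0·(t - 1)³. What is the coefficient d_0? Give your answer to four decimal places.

-8.7500

Write σ_i for s''(x_i). With h_i = 1, 1 and divided differences Δ_i = 5, -6, the continuity of s' gives the tridiagonal system
  1·σ_0 + 4·σ_1 + 1·σ_2 = 6(Δ_1 - Δ_0) = -66
Clamped end conditions give two more equations: 2h_0·σ_0 + h_0·σ_1 = 6(Δ_0 - s'(1)) = 12 and h_1·σ_1 + 2h_1·σ_2 = 6(s'(3) - Δ_1) = 42.
Forward elimination and back-substitution give σ_0 = 43/2, σ_1 = -31, σ_2 = 73/2.
On [1, 2], with s_0(t) = a_0 + b_0·(t - 1) + c_0·(t - 1)² + d_0·(t - 1)³: c_0 = σ_0/2 = 43/4, d_0 = (σ_1 - σ_0)/(6h_0) = -35/4, b_0 = Δ_0 - h_0(2σ_0 + σ_1)/6 = 3.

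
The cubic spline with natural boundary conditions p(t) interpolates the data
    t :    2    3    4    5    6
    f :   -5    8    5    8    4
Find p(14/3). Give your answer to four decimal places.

Write m_i for p''(x_i). With h_i = 1, 1, 1, 1 and divided differences Δ_i = 13, -3, 3, -4, the continuity of p' gives the tridiagonal system
  1·m_0 + 4·m_1 + 1·m_2 = 6(Δ_1 - Δ_0) = -96
  1·m_1 + 4·m_2 + 1·m_3 = 6(Δ_2 - Δ_1) = 36
  1·m_2 + 4·m_3 + 1·m_4 = 6(Δ_3 - Δ_2) = -42
Natural end conditions: m_0 = m_4 = 0.
Solving: m_0 = 0, m_1 = -813/28, m_2 = 141/7, m_3 = -435/28, m_4 = 0.
On [4, 5], p(t) = 5 - 9/8·(t - 4) + 141/14·(t - 4)² - 333/56·(t - 4)³.
With (t - 4) = 2/3: p(14/3) = 195/28.

6.9643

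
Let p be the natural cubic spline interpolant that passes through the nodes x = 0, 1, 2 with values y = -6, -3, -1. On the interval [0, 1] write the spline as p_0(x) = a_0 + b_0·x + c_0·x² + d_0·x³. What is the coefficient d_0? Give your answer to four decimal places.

Put M_i = p'' at the i-th knot. Here h = (1, 1) and Δ = (3, 2), so the interior equations h_(i-1)·M_(i-1) + 2(h_(i-1)+h_i)·M_i + h_i·M_(i+1) = 6(Δ_i − Δ_(i-1)) read
  1·M_0 + 4·M_1 + 1·M_2 = 6(Δ_1 - Δ_0) = -6
Natural end conditions: M_0 = M_2 = 0.
Forward elimination and back-substitution give M_0 = 0, M_1 = -3/2, M_2 = 0.
On [0, 1], with p_0(x) = a_0 + b_0·x + c_0·x² + d_0·x³: c_0 = M_0/2 = 0, d_0 = (M_1 - M_0)/(6h_0) = -1/4, b_0 = Δ_0 - h_0(2M_0 + M_1)/6 = 13/4.

-0.2500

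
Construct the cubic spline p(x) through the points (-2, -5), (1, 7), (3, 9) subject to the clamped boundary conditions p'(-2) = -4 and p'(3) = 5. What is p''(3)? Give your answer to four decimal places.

Let M_i = p''(x_i). Step sizes h_i = 3, 2; slopes of the chords Δ_i = (y_(i+1) - y_i)/h_i = 4, 1.
  3·M_0 + 10·M_1 + 2·M_2 = 6(Δ_1 - Δ_0) = -18
Clamped end conditions give two more equations: 2h_0·M_0 + h_0·M_1 = 6(Δ_0 - p'(-2)) = 48 and h_1·M_1 + 2h_1·M_2 = 6(p'(3) - Δ_1) = 24.
Solving: M_0 = 58/5, M_1 = -36/5, M_2 = 48/5.

9.6000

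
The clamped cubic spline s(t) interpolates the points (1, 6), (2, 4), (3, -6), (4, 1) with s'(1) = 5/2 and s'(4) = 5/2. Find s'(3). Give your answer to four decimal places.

-0.5000

Let m_i = s''(x_i). Step sizes h_i = 1, 1, 1; slopes of the chords Δ_i = (y_(i+1) - y_i)/h_i = -2, -10, 7.
  1·m_0 + 4·m_1 + 1·m_2 = 6(Δ_1 - Δ_0) = -48
  1·m_1 + 4·m_2 + 1·m_3 = 6(Δ_2 - Δ_1) = 102
Clamped end conditions give two more equations: 2h_0·m_0 + h_0·m_1 = 6(Δ_0 - s'(1)) = -27 and h_2·m_2 + 2h_2·m_3 = 6(s'(4) - Δ_2) = -27.
Solving: m_0 = -3, m_1 = -21, m_2 = 39, m_3 = -33.
On [3, 4], s'(t) = b_2 + 2c_2·(t - 3) + 3d_2·(t - 3)² with b_2 = Δ_2 - h_2(2m_2 + m_3)/6 = -1/2, c_2 = m_2/2 = 39/2, d_2 = (m_3 - m_2)/(6h_2) = -12. So s'(3) = -1/2.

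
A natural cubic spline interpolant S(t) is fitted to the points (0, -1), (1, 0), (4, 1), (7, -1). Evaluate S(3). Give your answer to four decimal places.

With m_i denoting the second derivative at x_i, h_i = 1, 3, 3, and Δ_i = (y_(i+1) − y_i)/h_i = 1, 1/3, -2/3:
  1·m_0 + 8·m_1 + 3·m_2 = 6(Δ_1 - Δ_0) = -4
  3·m_1 + 12·m_2 + 3·m_3 = 6(Δ_2 - Δ_1) = -6
Natural end conditions: m_0 = m_3 = 0.
Solving: m_0 = 0, m_1 = -10/29, m_2 = -12/29, m_3 = 0.
On [1, 4], S(t) = 0 + 77/87·(t - 1) - 5/29·(t - 1)² - 1/261·(t - 1)³.
With (t - 1) = 2: S(3) = 274/261.

1.0498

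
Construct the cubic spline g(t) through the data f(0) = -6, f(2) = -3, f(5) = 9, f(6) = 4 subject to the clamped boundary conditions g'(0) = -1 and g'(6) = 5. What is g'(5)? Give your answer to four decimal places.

Write M_i for g''(x_i). With h_i = 2, 3, 1 and divided differences Δ_i = 3/2, 4, -5, the continuity of g' gives the tridiagonal system
  2·M_0 + 10·M_1 + 3·M_2 = 6(Δ_1 - Δ_0) = 15
  3·M_1 + 8·M_2 + 1·M_3 = 6(Δ_2 - Δ_1) = -54
Clamped end conditions give two more equations: 2h_0·M_0 + h_0·M_1 = 6(Δ_0 - g'(0)) = 15 and h_2·M_2 + 2h_2·M_3 = 6(g'(6) - Δ_2) = 60.
Hence M_0 = 29/26, M_1 = 137/26, M_2 = -173/13, M_3 = 953/26.
On [5, 6], g'(t) = b_2 + 2c_2·(t - 5) + 3d_2·(t - 5)² with b_2 = Δ_2 - h_2(2M_2 + M_3)/6 = -347/52, c_2 = M_2/2 = -173/26, d_2 = (M_3 - M_2)/(6h_2) = 433/52. So g'(5) = -347/52.

-6.6731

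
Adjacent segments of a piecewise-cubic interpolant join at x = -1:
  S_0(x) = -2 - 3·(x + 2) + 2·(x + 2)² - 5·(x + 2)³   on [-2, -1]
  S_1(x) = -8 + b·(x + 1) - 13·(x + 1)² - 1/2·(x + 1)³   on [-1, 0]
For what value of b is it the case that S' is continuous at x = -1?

-14

S_0'(x) = -3 + 4·(x + 2) - 15·(x + 2)², so S_0'(-1) = -14. On the right, S_1'(-1) = b, so b = -14.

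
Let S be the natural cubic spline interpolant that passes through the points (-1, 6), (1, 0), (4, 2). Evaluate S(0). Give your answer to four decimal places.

2.4500

Put m_i = S'' at the i-th knot. Here h = (2, 3) and Δ = (-3, 2/3), so the interior equations h_(i-1)·m_(i-1) + 2(h_(i-1)+h_i)·m_i + h_i·m_(i+1) = 6(Δ_i − Δ_(i-1)) read
  2·m_0 + 10·m_1 + 3·m_2 = 6(Δ_1 - Δ_0) = 22
Natural end conditions: m_0 = m_2 = 0.
Solving: m_0 = 0, m_1 = 11/5, m_2 = 0.
On [-1, 1], S(x) = 6 - 56/15·(x + 1) + 0·(x + 1)² + 11/60·(x + 1)³.
With (x + 1) = 1: S(0) = 49/20.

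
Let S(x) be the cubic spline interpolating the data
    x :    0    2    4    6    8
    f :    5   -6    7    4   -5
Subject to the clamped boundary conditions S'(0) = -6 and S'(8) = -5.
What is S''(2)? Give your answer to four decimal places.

With σ_i denoting the second derivative at x_i, h_i = 2, 2, 2, 2, and Δ_i = (y_(i+1) − y_i)/h_i = -11/2, 13/2, -3/2, -9/2:
  2·σ_0 + 8·σ_1 + 2·σ_2 = 6(Δ_1 - Δ_0) = 72
  2·σ_1 + 8·σ_2 + 2·σ_3 = 6(Δ_2 - Δ_1) = -48
  2·σ_2 + 8·σ_3 + 2·σ_4 = 6(Δ_3 - Δ_2) = -18
Clamped end conditions give two more equations: 2h_0·σ_0 + h_0·σ_1 = 6(Δ_0 - S'(0)) = 3 and h_3·σ_3 + 2h_3·σ_4 = 6(S'(8) - Δ_3) = -3.
Solving: σ_0 = -157/28, σ_1 = 89/7, σ_2 = -37/4, σ_3 = 2/7, σ_4 = -25/28.

12.7143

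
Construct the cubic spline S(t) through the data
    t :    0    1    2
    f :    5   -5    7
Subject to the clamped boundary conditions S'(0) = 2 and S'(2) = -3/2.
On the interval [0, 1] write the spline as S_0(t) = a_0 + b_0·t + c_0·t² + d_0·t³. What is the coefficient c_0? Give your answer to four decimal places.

Put σ_i = S'' at the i-th knot. Here h = (1, 1) and Δ = (-10, 12), so the interior equations h_(i-1)·σ_(i-1) + 2(h_(i-1)+h_i)·σ_i + h_i·σ_(i+1) = 6(Δ_i − Δ_(i-1)) read
  1·σ_0 + 4·σ_1 + 1·σ_2 = 6(Δ_1 - Δ_0) = 132
Clamped end conditions give two more equations: 2h_0·σ_0 + h_0·σ_1 = 6(Δ_0 - S'(0)) = -72 and h_1·σ_1 + 2h_1·σ_2 = 6(S'(2) - Δ_1) = -81.
Hence σ_0 = -283/4, σ_1 = 139/2, σ_2 = -301/4.
On [0, 1], with S_0(t) = a_0 + b_0·t + c_0·t² + d_0·t³: c_0 = σ_0/2 = -283/8, d_0 = (σ_1 - σ_0)/(6h_0) = 187/8, b_0 = Δ_0 - h_0(2σ_0 + σ_1)/6 = 2.

-35.3750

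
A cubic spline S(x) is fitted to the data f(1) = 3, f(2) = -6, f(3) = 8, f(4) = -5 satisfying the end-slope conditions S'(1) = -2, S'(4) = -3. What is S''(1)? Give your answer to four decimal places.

-54.2667

Put M_i = S'' at the i-th knot. Here h = (1, 1, 1) and Δ = (-9, 14, -13), so the interior equations h_(i-1)·M_(i-1) + 2(h_(i-1)+h_i)·M_i + h_i·M_(i+1) = 6(Δ_i − Δ_(i-1)) read
  1·M_0 + 4·M_1 + 1·M_2 = 6(Δ_1 - Δ_0) = 138
  1·M_1 + 4·M_2 + 1·M_3 = 6(Δ_2 - Δ_1) = -162
Clamped end conditions give two more equations: 2h_0·M_0 + h_0·M_1 = 6(Δ_0 - S'(1)) = -42 and h_2·M_2 + 2h_2·M_3 = 6(S'(4) - Δ_2) = 60.
Solving the tridiagonal system: M_0 = -814/15, M_1 = 998/15, M_2 = -1108/15, M_3 = 1004/15.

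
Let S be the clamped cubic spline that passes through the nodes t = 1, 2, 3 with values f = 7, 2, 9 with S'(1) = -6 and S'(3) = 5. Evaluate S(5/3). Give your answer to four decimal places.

Put M_i = S'' at the i-th knot. Here h = (1, 1) and Δ = (-5, 7), so the interior equations h_(i-1)·M_(i-1) + 2(h_(i-1)+h_i)·M_i + h_i·M_(i+1) = 6(Δ_i − Δ_(i-1)) read
  1·M_0 + 4·M_1 + 1·M_2 = 6(Δ_1 - Δ_0) = 72
Clamped end conditions give two more equations: 2h_0·M_0 + h_0·M_1 = 6(Δ_0 - S'(1)) = 6 and h_1·M_1 + 2h_1·M_2 = 6(S'(3) - Δ_1) = -12.
Solving the tridiagonal system: M_0 = -19/2, M_1 = 25, M_2 = -37/2.
On [1, 2], S(t) = 7 - 6·(t - 1) - 19/4·(t - 1)² + 23/4·(t - 1)³.
With (t - 1) = 2/3: S(5/3) = 70/27.

2.5926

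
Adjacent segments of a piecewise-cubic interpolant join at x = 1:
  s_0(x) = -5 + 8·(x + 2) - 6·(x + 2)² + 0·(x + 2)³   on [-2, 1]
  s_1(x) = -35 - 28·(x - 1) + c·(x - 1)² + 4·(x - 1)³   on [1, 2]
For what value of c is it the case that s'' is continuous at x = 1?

-6

s_0''(x) = -12 + 0·(x + 2), so s_0''(1) = -12. On the right, s_1''(1) = 2c, so c = -6.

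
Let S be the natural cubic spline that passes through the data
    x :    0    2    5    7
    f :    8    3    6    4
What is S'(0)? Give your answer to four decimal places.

-3.4011

Put M_i = S'' at the i-th knot. Here h = (2, 3, 2) and Δ = (-5/2, 1, -1), so the interior equations h_(i-1)·M_(i-1) + 2(h_(i-1)+h_i)·M_i + h_i·M_(i+1) = 6(Δ_i − Δ_(i-1)) read
  2·M_0 + 10·M_1 + 3·M_2 = 6(Δ_1 - Δ_0) = 21
  3·M_1 + 10·M_2 + 2·M_3 = 6(Δ_2 - Δ_1) = -12
Natural end conditions: M_0 = M_3 = 0.
Forward elimination and back-substitution give M_0 = 0, M_1 = 246/91, M_2 = -183/91, M_3 = 0.
On [0, 2], S'(x) = b_0 + 2c_0·x + 3d_0·x² with b_0 = Δ_0 - h_0(2M_0 + M_1)/6 = -619/182, c_0 = M_0/2 = 0, d_0 = (M_1 - M_0)/(6h_0) = 41/182. So S'(0) = -619/182.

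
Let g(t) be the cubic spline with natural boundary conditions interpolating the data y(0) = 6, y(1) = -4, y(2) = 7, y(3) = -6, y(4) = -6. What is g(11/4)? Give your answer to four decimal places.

Write M_i for g''(x_i). With h_i = 1, 1, 1, 1 and divided differences Δ_i = -10, 11, -13, 0, the continuity of g' gives the tridiagonal system
  1·M_0 + 4·M_1 + 1·M_2 = 6(Δ_1 - Δ_0) = 126
  1·M_1 + 4·M_2 + 1·M_3 = 6(Δ_2 - Δ_1) = -144
  1·M_2 + 4·M_3 + 1·M_4 = 6(Δ_3 - Δ_2) = 78
Natural end conditions: M_0 = M_4 = 0.
Forward elimination and back-substitution give M_0 = 0, M_1 = 318/7, M_2 = -390/7, M_3 = 234/7, M_4 = 0.
On [2, 3], g(t) = 7 + 0·(t - 2) - 195/7·(t - 2)² + 104/7·(t - 2)³.
With (t - 2) = 3/4: g(11/4) = -269/112.

-2.4018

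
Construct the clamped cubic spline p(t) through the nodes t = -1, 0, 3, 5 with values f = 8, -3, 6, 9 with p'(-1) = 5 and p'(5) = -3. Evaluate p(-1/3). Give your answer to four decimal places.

2.2934

Put m_i = p'' at the i-th knot. Here h = (1, 3, 2) and Δ = (-11, 3, 3/2), so the interior equations h_(i-1)·m_(i-1) + 2(h_(i-1)+h_i)·m_i + h_i·m_(i+1) = 6(Δ_i − Δ_(i-1)) read
  1·m_0 + 8·m_1 + 3·m_2 = 6(Δ_1 - Δ_0) = 84
  3·m_1 + 10·m_2 + 2·m_3 = 6(Δ_2 - Δ_1) = -9
Clamped end conditions give two more equations: 2h_0·m_0 + h_0·m_1 = 6(Δ_0 - p'(-1)) = -96 and h_2·m_2 + 2h_2·m_3 = 6(p'(5) - Δ_2) = -27.
Forward elimination and back-substitution give m_0 = -1509/26, m_1 = 261/13, m_2 = -161/26, m_3 = -95/26.
On [-1, 0], p(t) = 8 + 5·(t + 1) - 1509/52·(t + 1)² + 677/52·(t + 1)³.
With (t + 1) = 2/3: p(-1/3) = 805/351.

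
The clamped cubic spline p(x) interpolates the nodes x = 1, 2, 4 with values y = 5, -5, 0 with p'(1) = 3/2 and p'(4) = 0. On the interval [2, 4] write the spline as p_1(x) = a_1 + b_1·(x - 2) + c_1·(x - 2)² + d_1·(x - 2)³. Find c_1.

13

Write m_i for p''(x_i). With h_i = 1, 2 and divided differences Δ_i = -10, 5/2, the continuity of p' gives the tridiagonal system
  1·m_0 + 6·m_1 + 2·m_2 = 6(Δ_1 - Δ_0) = 75
Clamped end conditions give two more equations: 2h_0·m_0 + h_0·m_1 = 6(Δ_0 - p'(1)) = -69 and h_1·m_1 + 2h_1·m_2 = 6(p'(4) - Δ_1) = -15.
Forward elimination and back-substitution give m_0 = -95/2, m_1 = 26, m_2 = -67/4.
On [2, 4], with p_1(x) = a_1 + b_1·(x - 2) + c_1·(x - 2)² + d_1·(x - 2)³: c_1 = m_1/2 = 13, d_1 = (m_2 - m_1)/(6h_1) = -57/16, b_1 = Δ_1 - h_1(2m_1 + m_2)/6 = -37/4.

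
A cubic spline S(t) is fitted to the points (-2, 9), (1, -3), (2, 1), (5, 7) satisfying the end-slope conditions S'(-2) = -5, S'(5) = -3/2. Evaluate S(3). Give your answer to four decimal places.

4.9980

Write M_i for S''(x_i). With h_i = 3, 1, 3 and divided differences Δ_i = -4, 4, 2, the continuity of S' gives the tridiagonal system
  3·M_0 + 8·M_1 + 1·M_2 = 6(Δ_1 - Δ_0) = 48
  1·M_1 + 8·M_2 + 3·M_3 = 6(Δ_2 - Δ_1) = -12
Clamped end conditions give two more equations: 2h_0·M_0 + h_0·M_1 = 6(Δ_0 - S'(-2)) = 6 and h_2·M_2 + 2h_2·M_3 = 6(S'(5) - Δ_2) = -21.
Solving: M_0 = -141/55, M_1 = 392/55, M_2 = -73/55, M_3 = -156/55.
On [2, 5], S(t) = 1 + 261/55·(t - 2) - 73/110·(t - 2)² - 83/990·(t - 2)³.
With (t - 2) = 1: S(3) = 2474/495.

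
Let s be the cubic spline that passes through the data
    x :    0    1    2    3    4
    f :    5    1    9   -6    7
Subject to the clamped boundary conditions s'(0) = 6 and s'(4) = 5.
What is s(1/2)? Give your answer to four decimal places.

Let σ_i = s''(x_i). Step sizes h_i = 1, 1, 1, 1; slopes of the chords Δ_i = (y_(i+1) - y_i)/h_i = -4, 8, -15, 13.
  1·σ_0 + 4·σ_1 + 1·σ_2 = 6(Δ_1 - Δ_0) = 72
  1·σ_1 + 4·σ_2 + 1·σ_3 = 6(Δ_2 - Δ_1) = -138
  1·σ_2 + 4·σ_3 + 1·σ_4 = 6(Δ_3 - Δ_2) = 168
Clamped end conditions give two more equations: 2h_0·σ_0 + h_0·σ_1 = 6(Δ_0 - s'(0)) = -60 and h_3·σ_3 + 2h_3·σ_4 = 6(s'(4) - Δ_3) = -48.
Hence σ_0 = -1507/28, σ_1 = 667/14, σ_2 = -259/4, σ_3 = 1027/14, σ_4 = -1699/28.
On [0, 1], s(x) = 5 + 6·x - 1507/56·x² + 947/56·x³.
With x = 1/2: s(1/2) = 1517/448.

3.3862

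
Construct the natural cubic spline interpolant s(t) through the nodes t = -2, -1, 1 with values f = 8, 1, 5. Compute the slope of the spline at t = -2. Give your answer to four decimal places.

Let M_i = s''(x_i). Step sizes h_i = 1, 2; slopes of the chords Δ_i = (y_(i+1) - y_i)/h_i = -7, 2.
  1·M_0 + 6·M_1 + 2·M_2 = 6(Δ_1 - Δ_0) = 54
Natural end conditions: M_0 = M_2 = 0.
Solving: M_0 = 0, M_1 = 9, M_2 = 0.
On [-2, -1], s'(t) = b_0 + 2c_0·(t + 2) + 3d_0·(t + 2)² with b_0 = Δ_0 - h_0(2M_0 + M_1)/6 = -17/2, c_0 = M_0/2 = 0, d_0 = (M_1 - M_0)/(6h_0) = 3/2. So s'(-2) = -17/2.

-8.5000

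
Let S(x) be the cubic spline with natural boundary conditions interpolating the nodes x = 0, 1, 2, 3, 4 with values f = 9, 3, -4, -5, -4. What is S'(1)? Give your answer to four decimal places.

Write σ_i for S''(x_i). With h_i = 1, 1, 1, 1 and divided differences Δ_i = -6, -7, -1, 1, the continuity of S' gives the tridiagonal system
  1·σ_0 + 4·σ_1 + 1·σ_2 = 6(Δ_1 - Δ_0) = -6
  1·σ_1 + 4·σ_2 + 1·σ_3 = 6(Δ_2 - Δ_1) = 36
  1·σ_2 + 4·σ_3 + 1·σ_4 = 6(Δ_3 - Δ_2) = 12
Natural end conditions: σ_0 = σ_4 = 0.
Forward elimination and back-substitution give σ_0 = 0, σ_1 = -111/28, σ_2 = 69/7, σ_3 = 15/28, σ_4 = 0.
On [1, 2], S'(x) = b_1 + 2c_1·(x - 1) + 3d_1·(x - 1)² with b_1 = Δ_1 - h_1(2σ_1 + σ_2)/6 = -205/28, c_1 = σ_1/2 = -111/56, d_1 = (σ_2 - σ_1)/(6h_1) = 129/56. So S'(1) = -205/28.

-7.3214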